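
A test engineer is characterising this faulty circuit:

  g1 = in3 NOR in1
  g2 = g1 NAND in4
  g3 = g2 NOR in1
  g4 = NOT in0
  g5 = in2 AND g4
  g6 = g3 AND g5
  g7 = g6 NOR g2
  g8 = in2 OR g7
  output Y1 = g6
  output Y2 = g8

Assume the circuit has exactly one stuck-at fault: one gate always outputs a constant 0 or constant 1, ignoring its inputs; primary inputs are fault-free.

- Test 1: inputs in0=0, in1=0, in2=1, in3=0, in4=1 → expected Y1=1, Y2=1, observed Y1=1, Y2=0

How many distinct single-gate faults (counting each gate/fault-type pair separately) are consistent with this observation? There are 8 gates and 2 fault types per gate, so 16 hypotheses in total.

1

Fault-free: g1=1, g2=0, g3=1, g4=1, g5=1, g6=1, g7=0, g8=1 → Y1=1, Y2=1. Observed Y1=1, Y2=0.
  g1: none of the 2 fault types match ✗
  g2: none of the 2 fault types match ✗
  g3: none of the 2 fault types match ✗
  g4: none of the 2 fault types match ✗
  g5: none of the 2 fault types match ✗
  g6: none of the 2 fault types match ✗
  g7: none of the 2 fault types match ✗
  g8: stuck-at-0 ✓; others ✗
Consistent faults: {g8 stuck-at-0} — 1 in all.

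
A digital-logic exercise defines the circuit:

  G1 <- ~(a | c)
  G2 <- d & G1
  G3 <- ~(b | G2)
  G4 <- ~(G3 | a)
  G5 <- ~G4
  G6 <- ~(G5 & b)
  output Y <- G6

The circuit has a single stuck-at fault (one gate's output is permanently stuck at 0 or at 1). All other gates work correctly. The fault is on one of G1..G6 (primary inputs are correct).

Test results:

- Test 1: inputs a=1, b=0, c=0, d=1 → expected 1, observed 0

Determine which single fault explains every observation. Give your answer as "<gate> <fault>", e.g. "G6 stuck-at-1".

G6 stuck-at-0

Fault-free values for test 1 (a=1, b=0, c=0, d=1): G1=0, G2=0, G3=1, G4=0, G5=1, G6=1, giving Y=1. Observed 0.
Test 1: faults giving observed 0 are {G6 stuck-at-0}.
Only G6 stuck-at-0 is consistent with every test.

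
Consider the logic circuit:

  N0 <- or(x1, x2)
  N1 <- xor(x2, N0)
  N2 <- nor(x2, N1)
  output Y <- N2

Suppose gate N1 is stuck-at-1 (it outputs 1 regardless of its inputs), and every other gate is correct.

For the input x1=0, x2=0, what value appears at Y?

Propagate with N1 forced: N0=0, N1=1 [stuck-at-1], N2=0.
So Y = 0. (Without the fault it would be 1.)

0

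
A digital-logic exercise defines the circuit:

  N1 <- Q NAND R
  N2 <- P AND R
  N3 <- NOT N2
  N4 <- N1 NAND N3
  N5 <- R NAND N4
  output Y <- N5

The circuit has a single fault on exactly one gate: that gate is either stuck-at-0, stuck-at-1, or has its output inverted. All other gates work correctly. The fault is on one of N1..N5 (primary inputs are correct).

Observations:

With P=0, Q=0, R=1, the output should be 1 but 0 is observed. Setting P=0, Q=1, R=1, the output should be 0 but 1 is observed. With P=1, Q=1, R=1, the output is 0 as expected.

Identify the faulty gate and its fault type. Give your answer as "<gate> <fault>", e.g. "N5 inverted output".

Fault-free values for test 1 (P=0, Q=0, R=1): N1=1, N2=0, N3=1, N4=0, N5=1, giving Y=1. Observed 0.
Test 1: faults giving observed 0 are {N1 stuck-at-0, N1 inverted output, N2 stuck-at-1, N2 inverted output, N3 stuck-at-0, N3 inverted output, N4 stuck-at-1, N4 inverted output, N5 stuck-at-0, N5 inverted output}.
Test 2 (P=0, Q=1, R=1): fault-free N1=0, N2=0, N3=1, N4=1, N5=0 → 0; observed 1. Eliminates N1 stuck-at-0, N2 stuck-at-1, N2 inverted output, N3 stuck-at-0, N3 inverted output, N4 stuck-at-1, N5 stuck-at-0.
Test 3 (P=1, Q=1, R=1): fault-free N1=0, N2=1, N3=0, N4=1, N5=0 → 0; observed 0. Eliminates N4 inverted output, N5 inverted output.
Only N1 inverted output is consistent with every test.

N1 inverted output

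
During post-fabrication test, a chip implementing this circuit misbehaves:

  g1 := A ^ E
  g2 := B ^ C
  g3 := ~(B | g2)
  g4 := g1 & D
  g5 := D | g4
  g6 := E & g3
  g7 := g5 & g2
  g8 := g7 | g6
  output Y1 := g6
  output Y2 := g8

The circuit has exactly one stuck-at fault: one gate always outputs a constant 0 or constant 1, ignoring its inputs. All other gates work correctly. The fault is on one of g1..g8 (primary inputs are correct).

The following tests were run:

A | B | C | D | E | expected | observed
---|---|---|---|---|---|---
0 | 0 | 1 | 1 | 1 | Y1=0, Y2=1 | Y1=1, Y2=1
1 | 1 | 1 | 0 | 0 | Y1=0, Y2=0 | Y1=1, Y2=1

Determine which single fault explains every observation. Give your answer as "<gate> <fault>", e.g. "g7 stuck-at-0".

Fault-free values for test 1 (A=0, B=0, C=1, D=1, E=1): g1=1, g2=1, g3=0, g4=1, g5=1, g6=0, g7=1, g8=1, giving Y1=0, Y2=1. Observed Y1=1, Y2=1.
Test 1: faults giving observed Y1=1, Y2=1 are {g2 stuck-at-0, g3 stuck-at-1, g6 stuck-at-1}.
Test 2 (A=1, B=1, C=1, D=0, E=0): fault-free g1=1, g2=0, g3=0, g4=0, g5=0, g6=0, g7=0, g8=0 → Y1=0, Y2=0; observed Y1=1, Y2=1. Eliminates g2 stuck-at-0, g3 stuck-at-1.
Only g6 stuck-at-1 is consistent with every test.

g6 stuck-at-1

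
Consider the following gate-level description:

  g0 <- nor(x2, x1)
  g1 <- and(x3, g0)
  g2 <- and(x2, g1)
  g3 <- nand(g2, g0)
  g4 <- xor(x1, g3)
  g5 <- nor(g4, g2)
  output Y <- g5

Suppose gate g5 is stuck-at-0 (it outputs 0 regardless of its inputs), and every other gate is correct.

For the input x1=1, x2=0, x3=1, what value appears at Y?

0

Propagate with g5 forced: g0=0, g1=0, g2=0, g3=1, g4=0, g5=0 [stuck-at-0].
So Y = 0. (Without the fault it would be 1.)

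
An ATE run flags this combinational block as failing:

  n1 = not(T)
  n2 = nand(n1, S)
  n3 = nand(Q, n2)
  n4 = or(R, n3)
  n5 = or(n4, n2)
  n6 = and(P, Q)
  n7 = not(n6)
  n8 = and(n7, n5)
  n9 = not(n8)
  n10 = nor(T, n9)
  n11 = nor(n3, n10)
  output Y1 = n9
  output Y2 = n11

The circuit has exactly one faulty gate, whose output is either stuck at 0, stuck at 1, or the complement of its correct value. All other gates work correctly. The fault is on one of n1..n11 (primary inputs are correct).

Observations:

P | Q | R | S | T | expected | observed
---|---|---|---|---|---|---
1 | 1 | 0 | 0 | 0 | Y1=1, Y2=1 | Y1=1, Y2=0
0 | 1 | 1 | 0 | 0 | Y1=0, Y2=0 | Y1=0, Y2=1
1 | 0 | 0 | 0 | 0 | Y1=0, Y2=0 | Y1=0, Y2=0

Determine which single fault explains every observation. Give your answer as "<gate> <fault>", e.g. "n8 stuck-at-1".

n10 inverted output

Fault-free values for test 1 (P=1, Q=1, R=0, S=0, T=0): n1=1, n2=1, n3=0, n4=0, n5=1, n6=1, n7=0, n8=0, n9=1, n10=0, n11=1, giving Y1=1, Y2=1. Observed Y1=1, Y2=0.
Test 1: faults giving observed Y1=1, Y2=0 are {n2 stuck-at-0, n2 inverted output, n3 stuck-at-1, n3 inverted output, n10 stuck-at-1, n10 inverted output, n11 stuck-at-0, n11 inverted output}.
Test 2 (P=0, Q=1, R=1, S=0, T=0): fault-free n1=1, n2=1, n3=0, n4=1, n5=1, n6=0, n7=1, n8=1, n9=0, n10=1, n11=0 → Y1=0, Y2=0; observed Y1=0, Y2=1. Eliminates n2 stuck-at-0, n2 inverted output, n3 stuck-at-1, n3 inverted output, n10 stuck-at-1, n11 stuck-at-0.
Test 3 (P=1, Q=0, R=0, S=0, T=0): fault-free n1=1, n2=1, n3=1, n4=1, n5=1, n6=0, n7=1, n8=1, n9=0, n10=1, n11=0 → Y1=0, Y2=0; observed Y1=0, Y2=0. Eliminates n11 inverted output.
Only n10 inverted output is consistent with every test.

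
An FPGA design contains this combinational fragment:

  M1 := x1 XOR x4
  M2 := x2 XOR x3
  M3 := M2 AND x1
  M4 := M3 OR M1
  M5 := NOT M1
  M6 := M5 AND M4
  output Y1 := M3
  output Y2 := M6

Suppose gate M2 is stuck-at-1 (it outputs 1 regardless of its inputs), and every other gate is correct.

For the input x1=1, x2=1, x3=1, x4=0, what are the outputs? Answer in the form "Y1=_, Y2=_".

Propagate with M2 forced: M1=1, M2=1 [stuck-at-1], M3=1, M4=1, M5=0, M6=0.
So the outputs are Y1=1, Y2=0. (Without the fault they would be Y1=0, Y2=0.)

Y1=1, Y2=0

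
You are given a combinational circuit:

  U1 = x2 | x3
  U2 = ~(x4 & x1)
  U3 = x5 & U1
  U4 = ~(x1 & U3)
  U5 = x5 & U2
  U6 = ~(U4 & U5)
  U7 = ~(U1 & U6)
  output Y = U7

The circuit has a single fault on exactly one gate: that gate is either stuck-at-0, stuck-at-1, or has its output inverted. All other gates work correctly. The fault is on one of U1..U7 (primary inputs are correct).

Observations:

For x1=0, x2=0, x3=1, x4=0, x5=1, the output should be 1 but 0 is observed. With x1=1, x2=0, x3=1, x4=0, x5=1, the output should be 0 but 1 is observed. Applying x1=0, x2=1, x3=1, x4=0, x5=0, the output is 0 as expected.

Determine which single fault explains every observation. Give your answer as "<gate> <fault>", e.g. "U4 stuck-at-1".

Fault-free values for test 1 (x1=0, x2=0, x3=1, x4=0, x5=1): U1=1, U2=1, U3=1, U4=1, U5=1, U6=0, U7=1, giving Y=1. Observed 0.
Test 1: faults giving observed 0 are {U2 stuck-at-0, U2 inverted output, U4 stuck-at-0, U4 inverted output, U5 stuck-at-0, U5 inverted output, U6 stuck-at-1, U6 inverted output, U7 stuck-at-0, U7 inverted output}.
Test 2 (x1=1, x2=0, x3=1, x4=0, x5=1): fault-free U1=1, U2=1, U3=1, U4=0, U5=1, U6=1, U7=0 → 0; observed 1. Eliminates U2 stuck-at-0, U2 inverted output, U4 stuck-at-0, U5 stuck-at-0, U5 inverted output, U6 stuck-at-1, U7 stuck-at-0.
Test 3 (x1=0, x2=1, x3=1, x4=0, x5=0): fault-free U1=1, U2=1, U3=0, U4=1, U5=0, U6=1, U7=0 → 0; observed 0. Eliminates U6 inverted output, U7 inverted output.
Only U4 inverted output is consistent with every test.

U4 inverted output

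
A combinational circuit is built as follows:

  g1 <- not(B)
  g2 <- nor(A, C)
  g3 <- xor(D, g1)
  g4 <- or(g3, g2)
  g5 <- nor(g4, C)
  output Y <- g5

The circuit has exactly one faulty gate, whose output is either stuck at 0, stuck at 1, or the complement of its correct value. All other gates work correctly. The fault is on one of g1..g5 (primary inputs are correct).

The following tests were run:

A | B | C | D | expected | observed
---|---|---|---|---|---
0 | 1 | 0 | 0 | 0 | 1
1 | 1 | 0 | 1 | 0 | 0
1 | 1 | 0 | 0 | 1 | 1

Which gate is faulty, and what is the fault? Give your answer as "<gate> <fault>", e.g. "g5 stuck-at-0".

Fault-free values for test 1 (A=0, B=1, C=0, D=0): g1=0, g2=1, g3=0, g4=1, g5=0, giving Y=0. Observed 1.
Test 1: faults giving observed 1 are {g2 stuck-at-0, g2 inverted output, g4 stuck-at-0, g4 inverted output, g5 stuck-at-1, g5 inverted output}.
Test 2 (A=1, B=1, C=0, D=1): fault-free g1=0, g2=0, g3=1, g4=1, g5=0 → 0; observed 0. Eliminates g4 stuck-at-0, g4 inverted output, g5 stuck-at-1, g5 inverted output.
Test 3 (A=1, B=1, C=0, D=0): fault-free g1=0, g2=0, g3=0, g4=0, g5=1 → 1; observed 1. Eliminates g2 inverted output.
Only g2 stuck-at-0 is consistent with every test.

g2 stuck-at-0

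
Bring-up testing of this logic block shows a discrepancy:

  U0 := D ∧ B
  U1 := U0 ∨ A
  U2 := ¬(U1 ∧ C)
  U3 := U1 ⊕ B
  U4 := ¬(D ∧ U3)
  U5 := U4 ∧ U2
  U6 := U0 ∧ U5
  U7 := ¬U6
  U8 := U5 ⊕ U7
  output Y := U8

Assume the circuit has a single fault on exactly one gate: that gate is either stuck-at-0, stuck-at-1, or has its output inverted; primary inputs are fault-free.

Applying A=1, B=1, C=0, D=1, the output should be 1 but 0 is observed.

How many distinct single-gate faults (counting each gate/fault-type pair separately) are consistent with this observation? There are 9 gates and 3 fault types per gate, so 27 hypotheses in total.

8

Fault-free: U0=1, U1=1, U2=1, U3=0, U4=1, U5=1, U6=1, U7=0, U8=1 → 1. Observed 0.
  U0: stuck-at-0, inverted output ✓; others ✗
  U1: none of the 3 fault types match ✗
  U2: none of the 3 fault types match ✗
  U3: none of the 3 fault types match ✗
  U4: none of the 3 fault types match ✗
  U5: none of the 3 fault types match ✗
  U6: stuck-at-0, inverted output ✓; others ✗
  U7: stuck-at-1, inverted output ✓; others ✗
  U8: stuck-at-0, inverted output ✓; others ✗
Consistent faults: {U0 stuck-at-0, U0 inverted output, U6 stuck-at-0, U6 inverted output, U7 stuck-at-1, U7 inverted output, U8 stuck-at-0, U8 inverted output} — 8 in all.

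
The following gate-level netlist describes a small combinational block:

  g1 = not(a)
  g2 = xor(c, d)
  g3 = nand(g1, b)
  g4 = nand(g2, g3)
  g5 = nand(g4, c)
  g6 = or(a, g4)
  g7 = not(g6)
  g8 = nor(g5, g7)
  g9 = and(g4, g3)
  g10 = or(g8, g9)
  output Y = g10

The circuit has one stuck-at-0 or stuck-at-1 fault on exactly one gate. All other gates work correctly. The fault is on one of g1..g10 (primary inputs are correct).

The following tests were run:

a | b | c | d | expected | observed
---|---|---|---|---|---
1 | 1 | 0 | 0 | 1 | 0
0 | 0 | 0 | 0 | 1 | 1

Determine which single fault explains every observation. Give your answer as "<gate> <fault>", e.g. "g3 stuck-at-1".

Fault-free values for test 1 (a=1, b=1, c=0, d=0): g1=0, g2=0, g3=1, g4=1, g5=1, g6=1, g7=0, g8=0, g9=1, g10=1, giving Y=1. Observed 0.
Test 1: faults giving observed 0 are {g1 stuck-at-1, g2 stuck-at-1, g3 stuck-at-0, g4 stuck-at-0, g9 stuck-at-0, g10 stuck-at-0}.
Test 2 (a=0, b=0, c=0, d=0): fault-free g1=1, g2=0, g3=1, g4=1, g5=1, g6=1, g7=0, g8=0, g9=1, g10=1 → 1; observed 1. Eliminates g2 stuck-at-1, g3 stuck-at-0, g4 stuck-at-0, g9 stuck-at-0, g10 stuck-at-0.
Only g1 stuck-at-1 is consistent with every test.

g1 stuck-at-1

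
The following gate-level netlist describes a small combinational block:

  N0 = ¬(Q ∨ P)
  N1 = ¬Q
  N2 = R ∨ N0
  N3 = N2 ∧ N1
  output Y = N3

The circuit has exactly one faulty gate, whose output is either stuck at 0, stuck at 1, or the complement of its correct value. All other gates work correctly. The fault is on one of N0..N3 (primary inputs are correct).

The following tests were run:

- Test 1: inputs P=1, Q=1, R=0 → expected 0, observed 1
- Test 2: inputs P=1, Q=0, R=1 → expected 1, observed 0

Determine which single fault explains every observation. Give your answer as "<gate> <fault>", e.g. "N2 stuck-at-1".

Fault-free values for test 1 (P=1, Q=1, R=0): N0=0, N1=0, N2=0, N3=0, giving Y=0. Observed 1.
Test 1: faults giving observed 1 are {N3 stuck-at-1, N3 inverted output}.
Test 2 (P=1, Q=0, R=1): fault-free N0=0, N1=1, N2=1, N3=1 → 1; observed 0. Eliminates N3 stuck-at-1.
Only N3 inverted output is consistent with every test.

N3 inverted output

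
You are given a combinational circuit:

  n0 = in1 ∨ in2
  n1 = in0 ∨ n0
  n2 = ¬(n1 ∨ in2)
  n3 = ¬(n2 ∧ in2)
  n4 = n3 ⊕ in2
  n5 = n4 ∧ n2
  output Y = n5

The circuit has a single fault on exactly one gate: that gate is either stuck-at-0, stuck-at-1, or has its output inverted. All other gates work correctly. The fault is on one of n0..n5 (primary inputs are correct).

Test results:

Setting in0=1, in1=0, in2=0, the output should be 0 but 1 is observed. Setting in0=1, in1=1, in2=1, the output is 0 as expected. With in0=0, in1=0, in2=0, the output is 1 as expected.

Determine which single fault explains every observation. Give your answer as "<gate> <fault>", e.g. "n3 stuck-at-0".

n1 stuck-at-0

Fault-free values for test 1 (in0=1, in1=0, in2=0): n0=0, n1=1, n2=0, n3=1, n4=1, n5=0, giving Y=0. Observed 1.
Test 1: faults giving observed 1 are {n1 stuck-at-0, n1 inverted output, n2 stuck-at-1, n2 inverted output, n5 stuck-at-1, n5 inverted output}.
Test 2 (in0=1, in1=1, in2=1): fault-free n0=1, n1=1, n2=0, n3=1, n4=0, n5=0 → 0; observed 0. Eliminates n2 stuck-at-1, n2 inverted output, n5 stuck-at-1, n5 inverted output.
Test 3 (in0=0, in1=0, in2=0): fault-free n0=0, n1=0, n2=1, n3=1, n4=1, n5=1 → 1; observed 1. Eliminates n1 inverted output.
Only n1 stuck-at-0 is consistent with every test.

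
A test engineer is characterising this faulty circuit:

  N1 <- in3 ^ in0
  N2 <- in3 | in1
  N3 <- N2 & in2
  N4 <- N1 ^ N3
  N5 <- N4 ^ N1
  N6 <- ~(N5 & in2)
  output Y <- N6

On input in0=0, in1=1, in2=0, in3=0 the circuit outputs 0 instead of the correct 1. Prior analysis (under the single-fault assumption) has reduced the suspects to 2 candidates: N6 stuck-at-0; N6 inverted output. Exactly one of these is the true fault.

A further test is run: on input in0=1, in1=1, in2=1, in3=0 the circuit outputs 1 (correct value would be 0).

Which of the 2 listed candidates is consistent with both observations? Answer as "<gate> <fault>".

N6 inverted output

Evaluate each candidate on input in0=1, in1=1, in2=1, in3=0:
  N6 stuck-at-0: N1=1, N2=1, N3=1, N4=0, N5=1, N6=0 [stuck-at-0] → 0 — eliminated
  N6 inverted output: N1=1, N2=1, N3=1, N4=0, N5=1, N6=1 [inverted output] → 1 — matches
Only N6 inverted output reproduces the observed 1.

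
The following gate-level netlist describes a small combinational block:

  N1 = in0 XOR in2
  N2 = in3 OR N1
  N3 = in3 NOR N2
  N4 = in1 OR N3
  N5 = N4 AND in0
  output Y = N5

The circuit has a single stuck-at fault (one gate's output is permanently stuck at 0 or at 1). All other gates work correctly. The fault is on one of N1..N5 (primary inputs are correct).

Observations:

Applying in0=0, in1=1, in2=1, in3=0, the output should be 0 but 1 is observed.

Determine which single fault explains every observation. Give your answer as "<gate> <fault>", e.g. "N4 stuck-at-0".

Fault-free values for test 1 (in0=0, in1=1, in2=1, in3=0): N1=1, N2=1, N3=0, N4=1, N5=0, giving Y=0. Observed 1.
Test 1: faults giving observed 1 are {N5 stuck-at-1}.
Only N5 stuck-at-1 is consistent with every test.

N5 stuck-at-1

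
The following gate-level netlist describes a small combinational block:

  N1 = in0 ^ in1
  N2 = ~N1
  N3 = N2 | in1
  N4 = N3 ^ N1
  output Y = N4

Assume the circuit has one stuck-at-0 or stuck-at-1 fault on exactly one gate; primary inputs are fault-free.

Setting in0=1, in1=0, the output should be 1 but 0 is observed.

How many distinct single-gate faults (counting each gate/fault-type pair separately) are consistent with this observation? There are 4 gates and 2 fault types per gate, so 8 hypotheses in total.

Fault-free: N1=1, N2=0, N3=0, N4=1 → 1. Observed 0.
  N1 stuck-at-0: output 1 ✗
  N1 stuck-at-1: output 1 ✗
  N2 stuck-at-0: output 1 ✗
  N2 stuck-at-1: output 0 ✓
  N3 stuck-at-0: output 1 ✗
  N3 stuck-at-1: output 0 ✓
  N4 stuck-at-0: output 0 ✓
  N4 stuck-at-1: output 1 ✗
Consistent faults: {N2 stuck-at-1, N3 stuck-at-1, N4 stuck-at-0} — 3 in all.

3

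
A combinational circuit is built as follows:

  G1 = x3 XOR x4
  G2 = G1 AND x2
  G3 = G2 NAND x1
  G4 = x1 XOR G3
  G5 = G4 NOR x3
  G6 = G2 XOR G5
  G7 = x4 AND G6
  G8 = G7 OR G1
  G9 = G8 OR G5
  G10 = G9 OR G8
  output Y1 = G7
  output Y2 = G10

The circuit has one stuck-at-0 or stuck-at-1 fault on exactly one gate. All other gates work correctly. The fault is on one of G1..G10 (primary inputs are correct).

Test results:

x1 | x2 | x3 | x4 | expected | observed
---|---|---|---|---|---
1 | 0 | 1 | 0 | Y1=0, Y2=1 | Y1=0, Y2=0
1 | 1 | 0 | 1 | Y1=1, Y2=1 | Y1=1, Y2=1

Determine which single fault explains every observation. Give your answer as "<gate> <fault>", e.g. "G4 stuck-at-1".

Fault-free values for test 1 (x1=1, x2=0, x3=1, x4=0): G1=1, G2=0, G3=1, G4=0, G5=0, G6=0, G7=0, G8=1, G9=1, G10=1, giving Y1=0, Y2=1. Observed Y1=0, Y2=0.
Test 1: faults giving observed Y1=0, Y2=0 are {G1 stuck-at-0, G8 stuck-at-0, G10 stuck-at-0}.
Test 2 (x1=1, x2=1, x3=0, x4=1): fault-free G1=1, G2=1, G3=0, G4=1, G5=0, G6=1, G7=1, G8=1, G9=1, G10=1 → Y1=1, Y2=1; observed Y1=1, Y2=1. Eliminates G8 stuck-at-0, G10 stuck-at-0.
Only G1 stuck-at-0 is consistent with every test.

G1 stuck-at-0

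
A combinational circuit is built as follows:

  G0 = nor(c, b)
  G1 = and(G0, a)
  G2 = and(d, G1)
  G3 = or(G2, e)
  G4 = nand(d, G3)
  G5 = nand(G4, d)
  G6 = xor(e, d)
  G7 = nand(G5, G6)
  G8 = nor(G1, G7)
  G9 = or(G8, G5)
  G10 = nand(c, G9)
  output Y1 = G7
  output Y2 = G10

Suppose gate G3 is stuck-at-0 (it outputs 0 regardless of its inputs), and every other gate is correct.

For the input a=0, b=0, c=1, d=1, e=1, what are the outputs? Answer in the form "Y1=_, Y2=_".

Y1=1, Y2=1

Propagate with G3 forced: G0=0, G1=0, G2=0, G3=0 [stuck-at-0], G4=1, G5=0, G6=0, G7=1, G8=0, G9=0, G10=1.
So the outputs are Y1=1, Y2=1. (Without the fault they would be Y1=1, Y2=0.)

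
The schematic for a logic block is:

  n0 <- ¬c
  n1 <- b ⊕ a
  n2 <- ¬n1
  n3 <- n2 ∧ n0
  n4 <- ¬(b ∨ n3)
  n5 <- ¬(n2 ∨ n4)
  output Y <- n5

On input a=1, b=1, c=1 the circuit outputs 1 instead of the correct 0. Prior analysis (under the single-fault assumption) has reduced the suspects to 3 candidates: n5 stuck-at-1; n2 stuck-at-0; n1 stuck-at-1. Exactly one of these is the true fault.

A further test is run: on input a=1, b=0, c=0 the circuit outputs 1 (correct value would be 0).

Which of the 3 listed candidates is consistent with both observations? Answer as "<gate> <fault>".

n5 stuck-at-1

Evaluate each candidate on input a=1, b=0, c=0:
  n5 stuck-at-1: n0=1, n1=1, n2=0, n3=0, n4=1, n5=1 [stuck-at-1] → 1 — matches
  n2 stuck-at-0: n0=1, n1=1, n2=0 [stuck-at-0], n3=0, n4=1, n5=0 → 0 — eliminated
  n1 stuck-at-1: n0=1, n1=1 [stuck-at-1], n2=0, n3=0, n4=1, n5=0 → 0 — eliminated
Only n5 stuck-at-1 reproduces the observed 1.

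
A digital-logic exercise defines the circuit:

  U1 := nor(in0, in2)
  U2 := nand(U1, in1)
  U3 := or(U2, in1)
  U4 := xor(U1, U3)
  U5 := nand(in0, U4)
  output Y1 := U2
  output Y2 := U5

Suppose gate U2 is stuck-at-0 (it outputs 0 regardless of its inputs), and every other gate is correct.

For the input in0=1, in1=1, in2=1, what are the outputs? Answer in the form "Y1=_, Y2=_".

Y1=0, Y2=0

Propagate with U2 forced: U1=0, U2=0 [stuck-at-0], U3=1, U4=1, U5=0.
So the outputs are Y1=0, Y2=0. (Without the fault they would be Y1=1, Y2=0.)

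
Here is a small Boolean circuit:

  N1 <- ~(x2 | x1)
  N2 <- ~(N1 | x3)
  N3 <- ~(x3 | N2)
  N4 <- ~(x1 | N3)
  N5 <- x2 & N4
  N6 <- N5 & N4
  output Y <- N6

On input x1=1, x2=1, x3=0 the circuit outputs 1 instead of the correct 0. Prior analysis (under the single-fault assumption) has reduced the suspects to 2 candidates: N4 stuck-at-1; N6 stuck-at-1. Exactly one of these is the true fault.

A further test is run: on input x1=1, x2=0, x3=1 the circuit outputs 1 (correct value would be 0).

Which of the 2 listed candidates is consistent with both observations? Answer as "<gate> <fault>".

N6 stuck-at-1

Evaluate each candidate on input x1=1, x2=0, x3=1:
  N4 stuck-at-1: N1=0, N2=0, N3=0, N4=1 [stuck-at-1], N5=0, N6=0 → 0 — eliminated
  N6 stuck-at-1: N1=0, N2=0, N3=0, N4=0, N5=0, N6=1 [stuck-at-1] → 1 — matches
Only N6 stuck-at-1 reproduces the observed 1.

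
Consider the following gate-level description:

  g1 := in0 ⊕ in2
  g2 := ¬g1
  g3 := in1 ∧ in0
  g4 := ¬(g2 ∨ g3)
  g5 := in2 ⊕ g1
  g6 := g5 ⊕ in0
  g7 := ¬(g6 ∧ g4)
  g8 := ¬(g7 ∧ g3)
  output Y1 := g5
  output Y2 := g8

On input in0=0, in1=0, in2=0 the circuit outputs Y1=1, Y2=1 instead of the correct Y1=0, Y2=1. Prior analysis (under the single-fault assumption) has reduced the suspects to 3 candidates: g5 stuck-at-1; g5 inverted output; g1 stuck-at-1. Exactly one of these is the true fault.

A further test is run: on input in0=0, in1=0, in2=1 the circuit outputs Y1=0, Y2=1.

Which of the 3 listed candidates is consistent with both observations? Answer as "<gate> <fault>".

g1 stuck-at-1

Evaluate each candidate on input in0=0, in1=0, in2=1:
  g5 stuck-at-1: g1=1, g2=0, g3=0, g4=1, g5=1 [stuck-at-1], g6=1, g7=0, g8=1 → Y1=1, Y2=1 — eliminated
  g5 inverted output: g1=1, g2=0, g3=0, g4=1, g5=1 [inverted output], g6=1, g7=0, g8=1 → Y1=1, Y2=1 — eliminated
  g1 stuck-at-1: g1=1 [stuck-at-1], g2=0, g3=0, g4=1, g5=0, g6=0, g7=1, g8=1 → Y1=0, Y2=1 — matches
Only g1 stuck-at-1 reproduces the observed Y1=0, Y2=1.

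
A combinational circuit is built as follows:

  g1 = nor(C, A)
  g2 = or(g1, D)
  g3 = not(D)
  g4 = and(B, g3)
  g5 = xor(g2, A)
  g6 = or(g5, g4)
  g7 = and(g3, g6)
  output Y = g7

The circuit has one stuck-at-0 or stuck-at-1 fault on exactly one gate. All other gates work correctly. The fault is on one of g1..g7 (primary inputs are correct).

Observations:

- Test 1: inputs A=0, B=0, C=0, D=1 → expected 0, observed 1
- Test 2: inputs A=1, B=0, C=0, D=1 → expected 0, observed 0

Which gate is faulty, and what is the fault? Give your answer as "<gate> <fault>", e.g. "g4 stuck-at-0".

Fault-free values for test 1 (A=0, B=0, C=0, D=1): g1=1, g2=1, g3=0, g4=0, g5=1, g6=1, g7=0, giving Y=0. Observed 1.
Test 1: faults giving observed 1 are {g3 stuck-at-1, g7 stuck-at-1}.
Test 2 (A=1, B=0, C=0, D=1): fault-free g1=0, g2=1, g3=0, g4=0, g5=0, g6=0, g7=0 → 0; observed 0. Eliminates g7 stuck-at-1.
Only g3 stuck-at-1 is consistent with every test.

g3 stuck-at-1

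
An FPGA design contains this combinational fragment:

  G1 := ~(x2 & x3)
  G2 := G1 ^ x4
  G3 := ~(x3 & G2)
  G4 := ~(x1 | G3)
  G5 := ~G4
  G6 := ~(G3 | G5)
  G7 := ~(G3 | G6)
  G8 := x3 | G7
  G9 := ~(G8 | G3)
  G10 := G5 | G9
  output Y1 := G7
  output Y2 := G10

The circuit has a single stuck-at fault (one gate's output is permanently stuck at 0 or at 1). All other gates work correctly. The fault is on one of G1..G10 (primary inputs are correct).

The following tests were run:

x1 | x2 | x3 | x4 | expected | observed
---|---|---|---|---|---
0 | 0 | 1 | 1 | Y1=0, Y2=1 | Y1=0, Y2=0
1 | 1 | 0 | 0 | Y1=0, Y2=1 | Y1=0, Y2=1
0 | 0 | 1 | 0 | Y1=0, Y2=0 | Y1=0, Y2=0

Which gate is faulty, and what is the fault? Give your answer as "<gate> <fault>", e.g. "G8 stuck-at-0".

Fault-free values for test 1 (x1=0, x2=0, x3=1, x4=1): G1=1, G2=0, G3=1, G4=0, G5=1, G6=0, G7=0, G8=1, G9=0, G10=1, giving Y1=0, Y2=1. Observed Y1=0, Y2=0.
Test 1: faults giving observed Y1=0, Y2=0 are {G1 stuck-at-0, G2 stuck-at-1, G3 stuck-at-0, G4 stuck-at-1, G5 stuck-at-0, G10 stuck-at-0}.
Test 2 (x1=1, x2=1, x3=0, x4=0): fault-free G1=1, G2=1, G3=1, G4=0, G5=1, G6=0, G7=0, G8=0, G9=0, G10=1 → Y1=0, Y2=1; observed Y1=0, Y2=1. Eliminates G3 stuck-at-0, G4 stuck-at-1, G5 stuck-at-0, G10 stuck-at-0.
Test 3 (x1=0, x2=0, x3=1, x4=0): fault-free G1=1, G2=1, G3=0, G4=1, G5=0, G6=1, G7=0, G8=1, G9=0, G10=0 → Y1=0, Y2=0; observed Y1=0, Y2=0. Eliminates G1 stuck-at-0.
Only G2 stuck-at-1 is consistent with every test.

G2 stuck-at-1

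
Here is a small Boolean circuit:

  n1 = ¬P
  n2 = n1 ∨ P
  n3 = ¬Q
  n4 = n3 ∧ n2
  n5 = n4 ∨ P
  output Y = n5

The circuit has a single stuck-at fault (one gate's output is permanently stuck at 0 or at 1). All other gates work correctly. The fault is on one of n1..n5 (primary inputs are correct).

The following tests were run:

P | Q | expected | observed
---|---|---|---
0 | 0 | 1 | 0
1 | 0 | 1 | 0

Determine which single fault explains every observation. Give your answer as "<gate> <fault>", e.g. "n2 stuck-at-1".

n5 stuck-at-0

Fault-free values for test 1 (P=0, Q=0): n1=1, n2=1, n3=1, n4=1, n5=1, giving Y=1. Observed 0.
Test 1: faults giving observed 0 are {n1 stuck-at-0, n2 stuck-at-0, n3 stuck-at-0, n4 stuck-at-0, n5 stuck-at-0}.
Test 2 (P=1, Q=0): fault-free n1=0, n2=1, n3=1, n4=1, n5=1 → 1; observed 0. Eliminates n1 stuck-at-0, n2 stuck-at-0, n3 stuck-at-0, n4 stuck-at-0.
Only n5 stuck-at-0 is consistent with every test.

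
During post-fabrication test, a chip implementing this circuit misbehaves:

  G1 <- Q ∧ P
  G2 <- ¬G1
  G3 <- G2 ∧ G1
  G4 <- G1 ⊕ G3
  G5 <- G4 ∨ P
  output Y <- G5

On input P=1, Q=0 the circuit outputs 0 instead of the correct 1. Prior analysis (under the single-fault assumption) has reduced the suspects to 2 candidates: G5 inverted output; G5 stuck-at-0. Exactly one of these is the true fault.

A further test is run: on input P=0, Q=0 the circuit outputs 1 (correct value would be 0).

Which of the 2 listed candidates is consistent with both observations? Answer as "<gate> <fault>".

G5 inverted output

Evaluate each candidate on input P=0, Q=0:
  G5 inverted output: G1=0, G2=1, G3=0, G4=0, G5=1 [inverted output] → 1 — matches
  G5 stuck-at-0: G1=0, G2=1, G3=0, G4=0, G5=0 [stuck-at-0] → 0 — eliminated
Only G5 inverted output reproduces the observed 1.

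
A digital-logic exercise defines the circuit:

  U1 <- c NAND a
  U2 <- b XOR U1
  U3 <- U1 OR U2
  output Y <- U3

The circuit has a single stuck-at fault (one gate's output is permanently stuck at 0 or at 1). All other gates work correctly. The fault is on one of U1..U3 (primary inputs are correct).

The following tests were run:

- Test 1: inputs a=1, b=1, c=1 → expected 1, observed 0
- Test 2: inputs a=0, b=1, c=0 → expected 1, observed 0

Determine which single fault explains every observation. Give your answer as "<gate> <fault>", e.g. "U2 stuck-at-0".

U3 stuck-at-0

Fault-free values for test 1 (a=1, b=1, c=1): U1=0, U2=1, U3=1, giving Y=1. Observed 0.
Test 1: faults giving observed 0 are {U2 stuck-at-0, U3 stuck-at-0}.
Test 2 (a=0, b=1, c=0): fault-free U1=1, U2=0, U3=1 → 1; observed 0. Eliminates U2 stuck-at-0.
Only U3 stuck-at-0 is consistent with every test.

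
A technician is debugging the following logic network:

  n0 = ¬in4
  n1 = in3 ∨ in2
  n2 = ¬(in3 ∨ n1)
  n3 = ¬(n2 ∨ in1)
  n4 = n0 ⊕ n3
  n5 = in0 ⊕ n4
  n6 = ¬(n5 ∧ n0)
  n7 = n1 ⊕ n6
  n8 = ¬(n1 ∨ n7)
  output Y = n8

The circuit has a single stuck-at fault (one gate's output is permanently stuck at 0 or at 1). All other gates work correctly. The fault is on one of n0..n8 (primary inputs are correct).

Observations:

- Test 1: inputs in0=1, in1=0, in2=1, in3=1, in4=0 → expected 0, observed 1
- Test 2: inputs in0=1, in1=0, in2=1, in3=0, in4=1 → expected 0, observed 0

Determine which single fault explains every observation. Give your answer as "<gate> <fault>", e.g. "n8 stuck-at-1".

Fault-free values for test 1 (in0=1, in1=0, in2=1, in3=1, in4=0): n0=1, n1=1, n2=0, n3=1, n4=0, n5=1, n6=0, n7=1, n8=0, giving Y=0. Observed 1.
Test 1: faults giving observed 1 are {n1 stuck-at-0, n8 stuck-at-1}.
Test 2 (in0=1, in1=0, in2=1, in3=0, in4=1): fault-free n0=0, n1=1, n2=0, n3=1, n4=1, n5=0, n6=1, n7=0, n8=0 → 0; observed 0. Eliminates n8 stuck-at-1.
Only n1 stuck-at-0 is consistent with every test.

n1 stuck-at-0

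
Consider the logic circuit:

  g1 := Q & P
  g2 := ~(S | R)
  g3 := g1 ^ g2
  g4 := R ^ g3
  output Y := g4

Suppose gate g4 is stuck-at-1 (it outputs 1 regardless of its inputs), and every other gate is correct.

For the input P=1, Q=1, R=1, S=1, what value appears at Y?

Propagate with g4 forced: g1=1, g2=0, g3=1, g4=1 [stuck-at-1].
So Y = 1. (Without the fault it would be 0.)

1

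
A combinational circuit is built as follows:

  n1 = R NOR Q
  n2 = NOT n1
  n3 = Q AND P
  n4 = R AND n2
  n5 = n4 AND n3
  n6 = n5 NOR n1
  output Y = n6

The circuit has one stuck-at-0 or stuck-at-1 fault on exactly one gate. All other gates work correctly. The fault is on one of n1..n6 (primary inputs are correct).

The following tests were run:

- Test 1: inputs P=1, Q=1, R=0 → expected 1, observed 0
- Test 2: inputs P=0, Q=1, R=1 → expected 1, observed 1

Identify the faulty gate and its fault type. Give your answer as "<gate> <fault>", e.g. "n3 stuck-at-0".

n4 stuck-at-1

Fault-free values for test 1 (P=1, Q=1, R=0): n1=0, n2=1, n3=1, n4=0, n5=0, n6=1, giving Y=1. Observed 0.
Test 1: faults giving observed 0 are {n1 stuck-at-1, n4 stuck-at-1, n5 stuck-at-1, n6 stuck-at-0}.
Test 2 (P=0, Q=1, R=1): fault-free n1=0, n2=1, n3=0, n4=1, n5=0, n6=1 → 1; observed 1. Eliminates n1 stuck-at-1, n5 stuck-at-1, n6 stuck-at-0.
Only n4 stuck-at-1 is consistent with every test.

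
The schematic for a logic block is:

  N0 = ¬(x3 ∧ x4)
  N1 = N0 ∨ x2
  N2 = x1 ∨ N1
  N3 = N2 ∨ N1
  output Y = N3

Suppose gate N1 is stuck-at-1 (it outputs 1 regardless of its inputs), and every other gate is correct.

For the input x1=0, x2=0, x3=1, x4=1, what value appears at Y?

1

Propagate with N1 forced: N0=0, N1=1 [stuck-at-1], N2=1, N3=1.
So Y = 1. (Without the fault it would be 0.)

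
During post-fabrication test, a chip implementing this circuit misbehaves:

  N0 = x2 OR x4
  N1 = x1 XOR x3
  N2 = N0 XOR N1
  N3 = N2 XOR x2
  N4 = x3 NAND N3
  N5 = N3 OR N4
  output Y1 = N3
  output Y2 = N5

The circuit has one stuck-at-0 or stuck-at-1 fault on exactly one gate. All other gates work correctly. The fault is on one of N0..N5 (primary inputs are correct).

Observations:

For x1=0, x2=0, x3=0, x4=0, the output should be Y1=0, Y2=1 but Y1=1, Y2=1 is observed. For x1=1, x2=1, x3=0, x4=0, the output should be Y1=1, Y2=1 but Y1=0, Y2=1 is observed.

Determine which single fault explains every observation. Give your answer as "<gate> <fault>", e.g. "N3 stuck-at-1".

N2 stuck-at-1

Fault-free values for test 1 (x1=0, x2=0, x3=0, x4=0): N0=0, N1=0, N2=0, N3=0, N4=1, N5=1, giving Y1=0, Y2=1. Observed Y1=1, Y2=1.
Test 1: faults giving observed Y1=1, Y2=1 are {N0 stuck-at-1, N1 stuck-at-1, N2 stuck-at-1, N3 stuck-at-1}.
Test 2 (x1=1, x2=1, x3=0, x4=0): fault-free N0=1, N1=1, N2=0, N3=1, N4=1, N5=1 → Y1=1, Y2=1; observed Y1=0, Y2=1. Eliminates N0 stuck-at-1, N1 stuck-at-1, N3 stuck-at-1.
Only N2 stuck-at-1 is consistent with every test.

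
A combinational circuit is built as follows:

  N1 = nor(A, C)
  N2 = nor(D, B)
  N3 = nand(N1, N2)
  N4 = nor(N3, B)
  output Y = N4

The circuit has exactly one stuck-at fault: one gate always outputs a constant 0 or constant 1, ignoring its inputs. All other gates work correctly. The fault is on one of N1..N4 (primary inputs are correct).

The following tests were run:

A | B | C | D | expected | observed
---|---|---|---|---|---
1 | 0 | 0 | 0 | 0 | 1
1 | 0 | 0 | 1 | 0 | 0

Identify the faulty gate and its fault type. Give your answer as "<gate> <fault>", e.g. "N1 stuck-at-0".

N1 stuck-at-1

Fault-free values for test 1 (A=1, B=0, C=0, D=0): N1=0, N2=1, N3=1, N4=0, giving Y=0. Observed 1.
Test 1: faults giving observed 1 are {N1 stuck-at-1, N3 stuck-at-0, N4 stuck-at-1}.
Test 2 (A=1, B=0, C=0, D=1): fault-free N1=0, N2=0, N3=1, N4=0 → 0; observed 0. Eliminates N3 stuck-at-0, N4 stuck-at-1.
Only N1 stuck-at-1 is consistent with every test.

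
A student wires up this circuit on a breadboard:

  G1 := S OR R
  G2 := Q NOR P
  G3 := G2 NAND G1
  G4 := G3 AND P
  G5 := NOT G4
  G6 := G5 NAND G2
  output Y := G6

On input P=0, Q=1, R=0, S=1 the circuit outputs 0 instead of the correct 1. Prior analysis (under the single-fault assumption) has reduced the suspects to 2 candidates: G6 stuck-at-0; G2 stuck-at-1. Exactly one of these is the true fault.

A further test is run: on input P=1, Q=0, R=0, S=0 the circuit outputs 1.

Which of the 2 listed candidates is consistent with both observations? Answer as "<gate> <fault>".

Evaluate each candidate on input P=1, Q=0, R=0, S=0:
  G6 stuck-at-0: G1=0, G2=0, G3=1, G4=1, G5=0, G6=0 [stuck-at-0] → 0 — eliminated
  G2 stuck-at-1: G1=0, G2=1 [stuck-at-1], G3=1, G4=1, G5=0, G6=1 → 1 — matches
Only G2 stuck-at-1 reproduces the observed 1.

G2 stuck-at-1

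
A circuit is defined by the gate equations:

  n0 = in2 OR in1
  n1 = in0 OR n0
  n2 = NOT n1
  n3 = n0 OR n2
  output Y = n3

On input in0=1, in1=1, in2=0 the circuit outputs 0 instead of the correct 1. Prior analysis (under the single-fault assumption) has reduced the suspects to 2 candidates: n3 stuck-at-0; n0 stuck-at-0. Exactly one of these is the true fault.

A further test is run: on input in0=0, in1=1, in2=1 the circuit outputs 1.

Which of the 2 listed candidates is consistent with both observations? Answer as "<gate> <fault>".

Evaluate each candidate on input in0=0, in1=1, in2=1:
  n3 stuck-at-0: n0=1, n1=1, n2=0, n3=0 [stuck-at-0] → 0 — eliminated
  n0 stuck-at-0: n0=0 [stuck-at-0], n1=0, n2=1, n3=1 → 1 — matches
Only n0 stuck-at-0 reproduces the observed 1.

n0 stuck-at-0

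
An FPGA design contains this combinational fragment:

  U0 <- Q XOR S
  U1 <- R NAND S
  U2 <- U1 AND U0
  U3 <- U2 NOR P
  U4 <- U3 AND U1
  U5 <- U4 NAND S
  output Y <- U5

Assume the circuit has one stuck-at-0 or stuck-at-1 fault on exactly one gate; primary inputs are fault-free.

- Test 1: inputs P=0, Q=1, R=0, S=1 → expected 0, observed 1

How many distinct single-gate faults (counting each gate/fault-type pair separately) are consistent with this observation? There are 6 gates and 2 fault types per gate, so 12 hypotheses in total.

Fault-free: U0=0, U1=1, U2=0, U3=1, U4=1, U5=0 → 0. Observed 1.
  U0 stuck-at-0: output 0 ✗
  U0 stuck-at-1: output 1 ✓
  U1 stuck-at-0: output 1 ✓
  U1 stuck-at-1: output 0 ✗
  U2 stuck-at-0: output 0 ✗
  U2 stuck-at-1: output 1 ✓
  U3 stuck-at-0: output 1 ✓
  U3 stuck-at-1: output 0 ✗
  U4 stuck-at-0: output 1 ✓
  U4 stuck-at-1: output 0 ✗
  U5 stuck-at-0: output 0 ✗
  U5 stuck-at-1: output 1 ✓
Consistent faults: {U0 stuck-at-1, U1 stuck-at-0, U2 stuck-at-1, U3 stuck-at-0, U4 stuck-at-0, U5 stuck-at-1} — 6 in all.

6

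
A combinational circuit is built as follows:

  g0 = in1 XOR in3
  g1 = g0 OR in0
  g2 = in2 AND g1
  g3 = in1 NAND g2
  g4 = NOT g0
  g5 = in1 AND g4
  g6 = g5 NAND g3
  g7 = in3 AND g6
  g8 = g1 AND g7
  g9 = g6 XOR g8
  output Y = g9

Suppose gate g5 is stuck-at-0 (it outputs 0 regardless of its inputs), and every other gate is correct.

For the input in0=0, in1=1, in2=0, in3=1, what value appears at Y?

1

Propagate with g5 forced: g0=0, g1=0, g2=0, g3=1, g4=1, g5=0 [stuck-at-0], g6=1, g7=1, g8=0, g9=1.
So Y = 1. (Without the fault it would be 0.)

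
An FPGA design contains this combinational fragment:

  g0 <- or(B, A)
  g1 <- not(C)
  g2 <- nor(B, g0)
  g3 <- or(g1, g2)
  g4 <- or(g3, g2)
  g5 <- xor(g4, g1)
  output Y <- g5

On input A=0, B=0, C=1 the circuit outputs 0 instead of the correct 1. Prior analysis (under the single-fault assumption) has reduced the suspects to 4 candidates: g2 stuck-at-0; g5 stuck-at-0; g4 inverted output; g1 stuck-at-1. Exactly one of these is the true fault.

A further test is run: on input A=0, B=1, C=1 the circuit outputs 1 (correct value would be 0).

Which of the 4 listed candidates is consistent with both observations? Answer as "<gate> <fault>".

Evaluate each candidate on input A=0, B=1, C=1:
  g2 stuck-at-0: g0=1, g1=0, g2=0 [stuck-at-0], g3=0, g4=0, g5=0 → 0 — eliminated
  g5 stuck-at-0: g0=1, g1=0, g2=0, g3=0, g4=0, g5=0 [stuck-at-0] → 0 — eliminated
  g4 inverted output: g0=1, g1=0, g2=0, g3=0, g4=1 [inverted output], g5=1 → 1 — matches
  g1 stuck-at-1: g0=1, g1=1 [stuck-at-1], g2=0, g3=1, g4=1, g5=0 → 0 — eliminated
Only g4 inverted output reproduces the observed 1.

g4 inverted output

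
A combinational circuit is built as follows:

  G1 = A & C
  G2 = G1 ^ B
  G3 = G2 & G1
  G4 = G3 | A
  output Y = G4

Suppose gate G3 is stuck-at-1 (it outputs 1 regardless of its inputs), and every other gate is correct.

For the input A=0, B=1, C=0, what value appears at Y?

Propagate with G3 forced: G1=0, G2=1, G3=1 [stuck-at-1], G4=1.
So Y = 1. (Without the fault it would be 0.)

1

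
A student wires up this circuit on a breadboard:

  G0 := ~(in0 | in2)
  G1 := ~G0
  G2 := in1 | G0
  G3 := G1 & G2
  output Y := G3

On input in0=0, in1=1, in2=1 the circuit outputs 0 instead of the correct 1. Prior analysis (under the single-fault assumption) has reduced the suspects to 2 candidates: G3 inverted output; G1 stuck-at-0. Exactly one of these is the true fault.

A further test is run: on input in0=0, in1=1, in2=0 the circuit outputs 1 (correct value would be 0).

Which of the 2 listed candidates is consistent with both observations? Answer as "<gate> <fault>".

G3 inverted output

Evaluate each candidate on input in0=0, in1=1, in2=0:
  G3 inverted output: G0=1, G1=0, G2=1, G3=1 [inverted output] → 1 — matches
  G1 stuck-at-0: G0=1, G1=0 [stuck-at-0], G2=1, G3=0 → 0 — eliminated
Only G3 inverted output reproduces the observed 1.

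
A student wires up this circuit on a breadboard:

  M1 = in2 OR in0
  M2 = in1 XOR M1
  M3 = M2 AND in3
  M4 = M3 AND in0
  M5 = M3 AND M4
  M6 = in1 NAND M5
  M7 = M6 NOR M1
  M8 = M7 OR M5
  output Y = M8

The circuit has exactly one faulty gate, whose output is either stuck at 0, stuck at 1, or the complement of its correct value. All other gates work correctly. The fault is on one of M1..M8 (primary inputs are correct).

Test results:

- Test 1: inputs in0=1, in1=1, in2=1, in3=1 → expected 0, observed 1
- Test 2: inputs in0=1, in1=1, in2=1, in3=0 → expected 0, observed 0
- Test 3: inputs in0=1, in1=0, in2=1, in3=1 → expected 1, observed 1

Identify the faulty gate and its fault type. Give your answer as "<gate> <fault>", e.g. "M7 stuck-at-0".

M2 stuck-at-1

Fault-free values for test 1 (in0=1, in1=1, in2=1, in3=1): M1=1, M2=0, M3=0, M4=0, M5=0, M6=1, M7=0, M8=0, giving Y=0. Observed 1.
Test 1: faults giving observed 1 are {M1 stuck-at-0, M1 inverted output, M2 stuck-at-1, M2 inverted output, M3 stuck-at-1, M3 inverted output, M5 stuck-at-1, M5 inverted output, M7 stuck-at-1, M7 inverted output, M8 stuck-at-1, M8 inverted output}.
Test 2 (in0=1, in1=1, in2=1, in3=0): fault-free M1=1, M2=0, M3=0, M4=0, M5=0, M6=1, M7=0, M8=0 → 0; observed 0. Eliminates M3 stuck-at-1, M3 inverted output, M5 stuck-at-1, M5 inverted output, M7 stuck-at-1, M7 inverted output, M8 stuck-at-1, M8 inverted output.
Test 3 (in0=1, in1=0, in2=1, in3=1): fault-free M1=1, M2=1, M3=1, M4=1, M5=1, M6=1, M7=0, M8=1 → 1; observed 1. Eliminates M1 stuck-at-0, M1 inverted output, M2 inverted output.
Only M2 stuck-at-1 is consistent with every test.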